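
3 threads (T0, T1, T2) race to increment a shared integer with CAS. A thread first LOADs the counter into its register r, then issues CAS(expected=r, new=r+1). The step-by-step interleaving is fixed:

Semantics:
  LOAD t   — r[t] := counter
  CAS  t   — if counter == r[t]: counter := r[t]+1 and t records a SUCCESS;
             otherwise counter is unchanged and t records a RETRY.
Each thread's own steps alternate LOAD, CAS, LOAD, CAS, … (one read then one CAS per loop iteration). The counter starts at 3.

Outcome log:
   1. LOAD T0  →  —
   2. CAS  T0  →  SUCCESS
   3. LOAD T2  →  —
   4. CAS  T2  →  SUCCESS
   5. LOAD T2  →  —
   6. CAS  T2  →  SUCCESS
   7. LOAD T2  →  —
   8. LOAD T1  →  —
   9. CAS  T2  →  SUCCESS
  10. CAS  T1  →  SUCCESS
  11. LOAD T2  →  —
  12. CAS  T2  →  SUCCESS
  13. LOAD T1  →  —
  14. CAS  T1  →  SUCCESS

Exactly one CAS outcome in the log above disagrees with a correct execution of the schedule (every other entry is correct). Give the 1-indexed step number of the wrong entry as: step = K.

step = 10

Re-executing:
[1] T0.load  rd  (counter 3, T0.r 3)
[2] T0.cas  hit  (counter 4, T0.r 3)
[3] T2.load  rd  (counter 4, T2.r 4)
[4] T2.cas  hit  (counter 5, T2.r 4)
[5] T2.load  rd  (counter 5, T2.r 5)
[6] T2.cas  hit  (counter 6, T2.r 5)
[7] T2.load  rd  (counter 6, T2.r 6)
[8] T1.load  rd  (counter 6, T1.r 6)
[9] T2.cas  hit  (counter 7, T2.r 6)
[10] T1.cas  miss  (counter 7, T1.r 6)
[11] T2.load  rd  (counter 7, T2.r 7)
[12] T2.cas  hit  (counter 8, T2.r 7)
[13] T1.load  rd  (counter 8, T1.r 8)
[14] T1.cas  hit  (counter 9, T1.r 8)
Mismatch at 10.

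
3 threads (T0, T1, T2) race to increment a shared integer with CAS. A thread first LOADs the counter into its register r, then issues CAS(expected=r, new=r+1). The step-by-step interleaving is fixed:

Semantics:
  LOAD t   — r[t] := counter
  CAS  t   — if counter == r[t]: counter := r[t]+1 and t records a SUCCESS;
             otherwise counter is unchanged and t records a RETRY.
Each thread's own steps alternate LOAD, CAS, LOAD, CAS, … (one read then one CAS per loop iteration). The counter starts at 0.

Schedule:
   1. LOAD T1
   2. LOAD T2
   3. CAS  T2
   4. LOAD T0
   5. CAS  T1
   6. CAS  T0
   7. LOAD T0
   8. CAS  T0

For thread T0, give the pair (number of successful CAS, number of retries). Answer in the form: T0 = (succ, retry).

step 1: T1 LOAD ⇒ load; ctr=0 reg=0
step 2: T2 LOAD ⇒ load; ctr=0 reg=0
step 3: T2 CAS ⇒ ok; ctr=1 reg=0
step 4: T0 LOAD ⇒ load; ctr=1 reg=1
step 5: T1 CAS ⇒ retry; ctr=1 reg=0
step 6: T0 CAS ⇒ ok; ctr=2 reg=1
step 7: T0 LOAD ⇒ load; ctr=2 reg=2
step 8: T0 CAS ⇒ ok; ctr=3 reg=2

T0 = (2, 0)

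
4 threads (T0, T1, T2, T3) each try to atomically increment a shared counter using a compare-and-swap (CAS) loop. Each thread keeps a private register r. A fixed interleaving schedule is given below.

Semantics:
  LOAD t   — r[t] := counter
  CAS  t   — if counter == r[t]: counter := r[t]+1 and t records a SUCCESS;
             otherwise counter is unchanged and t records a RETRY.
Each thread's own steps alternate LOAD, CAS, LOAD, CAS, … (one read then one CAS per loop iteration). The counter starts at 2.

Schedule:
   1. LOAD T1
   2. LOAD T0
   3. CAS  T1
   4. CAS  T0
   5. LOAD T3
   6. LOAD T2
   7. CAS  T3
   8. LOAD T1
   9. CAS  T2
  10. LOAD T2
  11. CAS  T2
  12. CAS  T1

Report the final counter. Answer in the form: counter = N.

1. LOAD T1 → mem=2 r[T1]=2 [LOAD]
2. LOAD T0 → mem=2 r[T0]=2 [LOAD]
3. CAS T1 → mem=3 r[T1]=2 [OK]
4. CAS T0 → mem=3 r[T0]=2 [RETRY]
5. LOAD T3 → mem=3 r[T3]=3 [LOAD]
6. LOAD T2 → mem=3 r[T2]=3 [LOAD]
7. CAS T3 → mem=4 r[T3]=3 [OK]
8. LOAD T1 → mem=4 r[T1]=4 [LOAD]
9. CAS T2 → mem=4 r[T2]=3 [RETRY]
10. LOAD T2 → mem=4 r[T2]=4 [LOAD]
11. CAS T2 → mem=5 r[T2]=4 [OK]
12. CAS T1 → mem=5 r[T1]=4 [RETRY]

counter = 5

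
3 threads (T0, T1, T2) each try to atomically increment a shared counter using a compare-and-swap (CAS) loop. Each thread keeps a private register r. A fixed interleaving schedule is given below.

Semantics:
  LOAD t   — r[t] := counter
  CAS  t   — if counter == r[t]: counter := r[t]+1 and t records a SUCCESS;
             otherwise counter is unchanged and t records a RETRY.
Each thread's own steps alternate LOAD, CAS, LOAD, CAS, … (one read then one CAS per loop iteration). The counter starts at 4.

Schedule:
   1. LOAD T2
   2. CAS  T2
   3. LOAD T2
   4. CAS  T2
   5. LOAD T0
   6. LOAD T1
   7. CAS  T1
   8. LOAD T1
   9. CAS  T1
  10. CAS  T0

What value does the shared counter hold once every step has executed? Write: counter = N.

counter = 8

[1] T2.load  rd  (counter 4, T2.r 4)
[2] T2.cas  hit  (counter 5, T2.r 4)
[3] T2.load  rd  (counter 5, T2.r 5)
[4] T2.cas  hit  (counter 6, T2.r 5)
[5] T0.load  rd  (counter 6, T0.r 6)
[6] T1.load  rd  (counter 6, T1.r 6)
[7] T1.cas  hit  (counter 7, T1.r 6)
[8] T1.load  rd  (counter 7, T1.r 7)
[9] T1.cas  hit  (counter 8, T1.r 7)
[10] T0.cas  miss  (counter 8, T0.r 6)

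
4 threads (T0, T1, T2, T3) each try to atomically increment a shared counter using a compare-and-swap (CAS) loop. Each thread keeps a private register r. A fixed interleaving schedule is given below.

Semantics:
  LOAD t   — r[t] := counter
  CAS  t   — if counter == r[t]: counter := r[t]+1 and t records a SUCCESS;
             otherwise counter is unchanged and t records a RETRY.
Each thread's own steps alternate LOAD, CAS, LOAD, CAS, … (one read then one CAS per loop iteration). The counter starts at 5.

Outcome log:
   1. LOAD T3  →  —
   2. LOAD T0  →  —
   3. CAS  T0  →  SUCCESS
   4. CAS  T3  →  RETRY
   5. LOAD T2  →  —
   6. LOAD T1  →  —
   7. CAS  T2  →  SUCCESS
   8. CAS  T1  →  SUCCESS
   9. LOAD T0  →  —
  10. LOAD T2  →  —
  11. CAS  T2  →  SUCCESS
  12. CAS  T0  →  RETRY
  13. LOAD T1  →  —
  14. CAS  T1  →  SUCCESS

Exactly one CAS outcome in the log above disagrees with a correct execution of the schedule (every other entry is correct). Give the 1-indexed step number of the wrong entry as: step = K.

step = 8

Correct run:
1. LOAD T3 → mem=5 r[T3]=5 [LOAD]
2. LOAD T0 → mem=5 r[T0]=5 [LOAD]
3. CAS T0 → mem=6 r[T0]=5 [OK]
4. CAS T3 → mem=6 r[T3]=5 [RETRY]
5. LOAD T2 → mem=6 r[T2]=6 [LOAD]
6. LOAD T1 → mem=6 r[T1]=6 [LOAD]
7. CAS T2 → mem=7 r[T2]=6 [OK]
8. CAS T1 → mem=7 r[T1]=6 [RETRY]
9. LOAD T0 → mem=7 r[T0]=7 [LOAD]
10. LOAD T2 → mem=7 r[T2]=7 [LOAD]
11. CAS T2 → mem=8 r[T2]=7 [OK]
12. CAS T0 → mem=8 r[T0]=7 [RETRY]
13. LOAD T1 → mem=8 r[T1]=8 [LOAD]
14. CAS T1 → mem=9 r[T1]=8 [OK]
Flip is step 8.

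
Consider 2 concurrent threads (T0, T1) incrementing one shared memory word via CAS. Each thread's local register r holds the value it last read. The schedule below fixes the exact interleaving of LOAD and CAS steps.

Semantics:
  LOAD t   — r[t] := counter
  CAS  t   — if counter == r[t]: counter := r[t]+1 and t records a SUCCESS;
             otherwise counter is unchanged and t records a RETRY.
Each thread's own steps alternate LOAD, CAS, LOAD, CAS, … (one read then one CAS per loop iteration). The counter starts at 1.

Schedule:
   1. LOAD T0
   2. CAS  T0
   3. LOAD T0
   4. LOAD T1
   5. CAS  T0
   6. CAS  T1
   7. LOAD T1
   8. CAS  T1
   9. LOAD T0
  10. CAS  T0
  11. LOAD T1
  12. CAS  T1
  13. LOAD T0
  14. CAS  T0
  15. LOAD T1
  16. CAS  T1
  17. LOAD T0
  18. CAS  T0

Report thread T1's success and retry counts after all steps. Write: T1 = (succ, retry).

T1 = (3, 1)

T0 LOAD — after: cnt=1, r=1 — load
T0 CAS — after: cnt=2, r=1 — ok
T0 LOAD — after: cnt=2, r=2 — load
T1 LOAD — after: cnt=2, r=2 — load
T0 CAS — after: cnt=3, r=2 — ok
T1 CAS — after: cnt=3, r=2 — retry
T1 LOAD — after: cnt=3, r=3 — load
T1 CAS — after: cnt=4, r=3 — ok
T0 LOAD — after: cnt=4, r=4 — load
T0 CAS — after: cnt=5, r=4 — ok
T1 LOAD — after: cnt=5, r=5 — load
T1 CAS — after: cnt=6, r=5 — ok
T0 LOAD — after: cnt=6, r=6 — load
T0 CAS — after: cnt=7, r=6 — ok
T1 LOAD — after: cnt=7, r=7 — load
T1 CAS — after: cnt=8, r=7 — ok
T0 LOAD — after: cnt=8, r=8 — load
T0 CAS — after: cnt=9, r=8 — ok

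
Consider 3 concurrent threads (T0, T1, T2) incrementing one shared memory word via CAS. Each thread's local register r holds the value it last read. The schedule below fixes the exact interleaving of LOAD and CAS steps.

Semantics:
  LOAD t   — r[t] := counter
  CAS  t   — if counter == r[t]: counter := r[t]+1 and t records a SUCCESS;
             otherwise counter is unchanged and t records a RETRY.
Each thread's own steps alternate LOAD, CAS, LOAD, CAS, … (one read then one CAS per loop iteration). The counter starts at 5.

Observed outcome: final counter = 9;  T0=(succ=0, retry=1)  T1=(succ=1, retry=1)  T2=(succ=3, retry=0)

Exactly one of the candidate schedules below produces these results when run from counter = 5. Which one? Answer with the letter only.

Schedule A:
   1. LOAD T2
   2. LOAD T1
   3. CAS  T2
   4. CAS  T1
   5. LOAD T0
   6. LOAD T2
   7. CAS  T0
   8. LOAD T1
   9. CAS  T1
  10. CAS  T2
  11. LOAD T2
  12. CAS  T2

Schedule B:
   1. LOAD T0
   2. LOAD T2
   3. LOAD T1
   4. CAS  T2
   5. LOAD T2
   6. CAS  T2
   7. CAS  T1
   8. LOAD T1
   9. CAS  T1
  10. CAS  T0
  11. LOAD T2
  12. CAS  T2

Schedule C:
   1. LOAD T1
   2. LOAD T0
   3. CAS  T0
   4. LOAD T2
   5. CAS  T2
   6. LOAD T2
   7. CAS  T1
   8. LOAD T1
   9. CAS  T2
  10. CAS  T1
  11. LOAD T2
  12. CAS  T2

Simulating candidate B:
#1 T0 reads 5
#2 T2 reads 5
#3 T1 reads 5
#4 T2 CAS(5→6) writes; counter now 6
#5 T2 reads 6
#6 T2 CAS(6→7) writes; counter now 7
#7 T1 CAS(5→6) fails; counter now 7
#8 T1 reads 7
#9 T1 CAS(7→8) writes; counter now 8
#10 T0 CAS(5→6) fails; counter now 8
#11 T2 reads 8
#12 T2 CAS(8→9) writes; counter now 9

B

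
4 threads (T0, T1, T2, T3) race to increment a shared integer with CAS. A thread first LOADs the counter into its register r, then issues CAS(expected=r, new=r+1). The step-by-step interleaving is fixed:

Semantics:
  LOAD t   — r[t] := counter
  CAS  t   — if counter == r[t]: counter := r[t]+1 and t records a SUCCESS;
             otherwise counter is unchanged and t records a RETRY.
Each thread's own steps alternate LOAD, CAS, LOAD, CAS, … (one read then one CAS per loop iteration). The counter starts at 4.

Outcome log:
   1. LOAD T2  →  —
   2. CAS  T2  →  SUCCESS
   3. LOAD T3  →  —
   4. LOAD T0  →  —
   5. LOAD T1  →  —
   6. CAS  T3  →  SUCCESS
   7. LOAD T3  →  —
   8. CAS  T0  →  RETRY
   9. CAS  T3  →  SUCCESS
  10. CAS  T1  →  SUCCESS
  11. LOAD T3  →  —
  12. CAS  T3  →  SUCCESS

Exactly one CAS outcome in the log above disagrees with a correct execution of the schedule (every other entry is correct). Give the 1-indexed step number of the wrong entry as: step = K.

step = 10

Re-executing:
   1) LOAD T2:  M=4  r_T2=4
   2) CAS  T2:  M=5  r_T2=4 ✓
   3) LOAD T3:  M=5  r_T3=5
   4) LOAD T0:  M=5  r_T0=5
   5) LOAD T1:  M=5  r_T1=5
   6) CAS  T3:  M=6  r_T3=5 ✓
   7) LOAD T3:  M=6  r_T3=6
   8) CAS  T0:  M=6  r_T0=5 ✗
   9) CAS  T3:  M=7  r_T3=6 ✓
  10) CAS  T1:  M=7  r_T1=5 ✗
  11) LOAD T3:  M=7  r_T3=7
  12) CAS  T3:  M=8  r_T3=7 ✓
Log disagrees first at step 10.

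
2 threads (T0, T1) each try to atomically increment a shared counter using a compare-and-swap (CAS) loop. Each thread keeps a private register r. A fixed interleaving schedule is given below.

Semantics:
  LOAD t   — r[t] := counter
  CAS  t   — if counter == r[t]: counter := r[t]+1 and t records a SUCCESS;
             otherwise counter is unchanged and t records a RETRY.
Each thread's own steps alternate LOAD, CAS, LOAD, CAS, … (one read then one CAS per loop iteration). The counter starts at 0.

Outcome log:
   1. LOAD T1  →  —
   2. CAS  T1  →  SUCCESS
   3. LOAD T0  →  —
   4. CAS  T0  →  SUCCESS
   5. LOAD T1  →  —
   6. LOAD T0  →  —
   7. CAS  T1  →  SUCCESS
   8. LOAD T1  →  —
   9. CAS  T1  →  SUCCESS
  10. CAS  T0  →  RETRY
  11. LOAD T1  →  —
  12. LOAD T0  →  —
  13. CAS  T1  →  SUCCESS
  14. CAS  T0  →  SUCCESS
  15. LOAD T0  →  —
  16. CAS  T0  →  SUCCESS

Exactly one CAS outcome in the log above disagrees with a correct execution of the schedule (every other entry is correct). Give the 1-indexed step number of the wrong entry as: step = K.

Correct run:
[1] T1.load  rd  (counter 0, T1.r 0)
[2] T1.cas  hit  (counter 1, T1.r 0)
[3] T0.load  rd  (counter 1, T0.r 1)
[4] T0.cas  hit  (counter 2, T0.r 1)
[5] T1.load  rd  (counter 2, T1.r 2)
[6] T0.load  rd  (counter 2, T0.r 2)
[7] T1.cas  hit  (counter 3, T1.r 2)
[8] T1.load  rd  (counter 3, T1.r 3)
[9] T1.cas  hit  (counter 4, T1.r 3)
[10] T0.cas  miss  (counter 4, T0.r 2)
[11] T1.load  rd  (counter 4, T1.r 4)
[12] T0.load  rd  (counter 4, T0.r 4)
[13] T1.cas  hit  (counter 5, T1.r 4)
[14] T0.cas  miss  (counter 5, T0.r 4)
[15] T0.load  rd  (counter 5, T0.r 5)
[16] T0.cas  hit  (counter 6, T0.r 5)
Mismatch at 14.

step = 14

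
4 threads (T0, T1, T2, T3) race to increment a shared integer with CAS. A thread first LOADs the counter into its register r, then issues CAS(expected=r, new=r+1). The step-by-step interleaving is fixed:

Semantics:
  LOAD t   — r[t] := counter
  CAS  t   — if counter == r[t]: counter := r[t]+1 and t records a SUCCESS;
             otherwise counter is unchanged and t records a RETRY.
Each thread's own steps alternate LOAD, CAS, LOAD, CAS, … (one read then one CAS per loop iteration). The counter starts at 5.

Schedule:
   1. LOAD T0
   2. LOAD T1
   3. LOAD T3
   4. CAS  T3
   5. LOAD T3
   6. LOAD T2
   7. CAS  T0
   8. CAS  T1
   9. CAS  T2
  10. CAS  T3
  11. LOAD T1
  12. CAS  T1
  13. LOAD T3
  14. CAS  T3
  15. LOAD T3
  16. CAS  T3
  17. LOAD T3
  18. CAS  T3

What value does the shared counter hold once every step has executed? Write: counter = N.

counter = 11

step 1: T0 LOAD ⇒ load; ctr=5 reg=5
step 2: T1 LOAD ⇒ load; ctr=5 reg=5
step 3: T3 LOAD ⇒ load; ctr=5 reg=5
step 4: T3 CAS ⇒ ok; ctr=6 reg=5
step 5: T3 LOAD ⇒ load; ctr=6 reg=6
step 6: T2 LOAD ⇒ load; ctr=6 reg=6
step 7: T0 CAS ⇒ retry; ctr=6 reg=5
step 8: T1 CAS ⇒ retry; ctr=6 reg=5
step 9: T2 CAS ⇒ ok; ctr=7 reg=6
step 10: T3 CAS ⇒ retry; ctr=7 reg=6
step 11: T1 LOAD ⇒ load; ctr=7 reg=7
step 12: T1 CAS ⇒ ok; ctr=8 reg=7
step 13: T3 LOAD ⇒ load; ctr=8 reg=8
step 14: T3 CAS ⇒ ok; ctr=9 reg=8
step 15: T3 LOAD ⇒ load; ctr=9 reg=9
step 16: T3 CAS ⇒ ok; ctr=10 reg=9
step 17: T3 LOAD ⇒ load; ctr=10 reg=10
step 18: T3 CAS ⇒ ok; ctr=11 reg=10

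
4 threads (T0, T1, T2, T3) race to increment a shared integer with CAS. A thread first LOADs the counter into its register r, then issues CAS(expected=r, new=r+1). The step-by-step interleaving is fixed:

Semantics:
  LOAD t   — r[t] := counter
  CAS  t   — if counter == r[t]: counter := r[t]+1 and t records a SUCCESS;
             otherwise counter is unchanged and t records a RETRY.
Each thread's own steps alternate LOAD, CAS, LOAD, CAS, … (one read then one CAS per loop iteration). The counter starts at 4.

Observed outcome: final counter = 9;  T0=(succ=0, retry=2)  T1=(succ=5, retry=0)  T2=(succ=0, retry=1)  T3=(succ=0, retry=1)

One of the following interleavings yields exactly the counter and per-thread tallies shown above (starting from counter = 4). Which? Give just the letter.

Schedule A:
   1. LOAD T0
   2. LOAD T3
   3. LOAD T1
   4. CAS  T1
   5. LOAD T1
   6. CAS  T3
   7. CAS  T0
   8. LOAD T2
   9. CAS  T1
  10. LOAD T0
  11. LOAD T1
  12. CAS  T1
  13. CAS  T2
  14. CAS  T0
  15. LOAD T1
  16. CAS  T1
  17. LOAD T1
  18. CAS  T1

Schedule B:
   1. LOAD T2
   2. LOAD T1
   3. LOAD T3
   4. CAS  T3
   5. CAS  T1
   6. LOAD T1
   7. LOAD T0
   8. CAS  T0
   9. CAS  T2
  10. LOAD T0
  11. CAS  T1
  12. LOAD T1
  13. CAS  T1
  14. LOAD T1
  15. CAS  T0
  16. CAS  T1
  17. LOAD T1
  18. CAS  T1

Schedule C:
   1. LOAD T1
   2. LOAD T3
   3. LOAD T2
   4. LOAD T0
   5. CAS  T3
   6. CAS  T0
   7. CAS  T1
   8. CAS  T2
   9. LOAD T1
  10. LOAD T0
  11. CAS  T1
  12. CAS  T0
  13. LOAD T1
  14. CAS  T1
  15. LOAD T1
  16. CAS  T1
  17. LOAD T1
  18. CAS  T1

A

Run A:
   1) LOAD T0:  M=4  r_T0=4
   2) LOAD T3:  M=4  r_T3=4
   3) LOAD T1:  M=4  r_T1=4
   4) CAS  T1:  M=5  r_T1=4 ✓
   5) LOAD T1:  M=5  r_T1=5
   6) CAS  T3:  M=5  r_T3=4 ✗
   7) CAS  T0:  M=5  r_T0=4 ✗
   8) LOAD T2:  M=5  r_T2=5
   9) CAS  T1:  M=6  r_T1=5 ✓
  10) LOAD T0:  M=6  r_T0=6
  11) LOAD T1:  M=6  r_T1=6
  12) CAS  T1:  M=7  r_T1=6 ✓
  13) CAS  T2:  M=7  r_T2=5 ✗
  14) CAS  T0:  M=7  r_T0=6 ✗
  15) LOAD T1:  M=7  r_T1=7
  16) CAS  T1:  M=8  r_T1=7 ✓
  17) LOAD T1:  M=8  r_T1=8
  18) CAS  T1:  M=9  r_T1=8 ✓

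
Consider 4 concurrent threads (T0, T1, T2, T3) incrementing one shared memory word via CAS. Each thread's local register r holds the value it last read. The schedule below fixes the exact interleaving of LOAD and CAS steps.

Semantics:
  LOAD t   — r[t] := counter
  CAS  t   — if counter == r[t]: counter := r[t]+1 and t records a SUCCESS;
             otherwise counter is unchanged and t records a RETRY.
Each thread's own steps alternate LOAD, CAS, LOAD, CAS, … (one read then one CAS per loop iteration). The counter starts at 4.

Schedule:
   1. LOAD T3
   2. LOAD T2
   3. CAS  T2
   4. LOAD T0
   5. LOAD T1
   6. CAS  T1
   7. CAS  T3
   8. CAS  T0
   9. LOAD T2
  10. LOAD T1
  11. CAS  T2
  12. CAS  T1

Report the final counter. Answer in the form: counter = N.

counter = 7

   1) LOAD T3:  M=4  r_T3=4
   2) LOAD T2:  M=4  r_T2=4
   3) CAS  T2:  M=5  r_T2=4 ✓
   4) LOAD T0:  M=5  r_T0=5
   5) LOAD T1:  M=5  r_T1=5
   6) CAS  T1:  M=6  r_T1=5 ✓
   7) CAS  T3:  M=6  r_T3=4 ✗
   8) CAS  T0:  M=6  r_T0=5 ✗
   9) LOAD T2:  M=6  r_T2=6
  10) LOAD T1:  M=6  r_T1=6
  11) CAS  T2:  M=7  r_T2=6 ✓
  12) CAS  T1:  M=7  r_T1=6 ✗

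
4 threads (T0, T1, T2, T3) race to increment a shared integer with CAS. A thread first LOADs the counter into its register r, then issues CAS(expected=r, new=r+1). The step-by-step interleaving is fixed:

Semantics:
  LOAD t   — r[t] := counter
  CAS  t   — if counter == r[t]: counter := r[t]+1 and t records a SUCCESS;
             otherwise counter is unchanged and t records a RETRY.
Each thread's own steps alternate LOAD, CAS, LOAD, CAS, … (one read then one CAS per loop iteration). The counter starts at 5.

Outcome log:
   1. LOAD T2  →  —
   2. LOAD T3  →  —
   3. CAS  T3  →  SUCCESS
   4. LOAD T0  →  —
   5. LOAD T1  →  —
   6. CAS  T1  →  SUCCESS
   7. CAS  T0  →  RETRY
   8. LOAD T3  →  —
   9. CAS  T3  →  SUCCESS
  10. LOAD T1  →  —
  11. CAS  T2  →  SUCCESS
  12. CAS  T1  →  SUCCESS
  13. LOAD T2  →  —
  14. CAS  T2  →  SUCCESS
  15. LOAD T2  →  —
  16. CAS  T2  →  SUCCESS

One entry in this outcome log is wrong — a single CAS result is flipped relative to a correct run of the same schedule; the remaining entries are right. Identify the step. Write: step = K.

step = 11

Reference trace:
   1) LOAD T2:  M=5  r_T2=5
   2) LOAD T3:  M=5  r_T3=5
   3) CAS  T3:  M=6  r_T3=5 ✓
   4) LOAD T0:  M=6  r_T0=6
   5) LOAD T1:  M=6  r_T1=6
   6) CAS  T1:  M=7  r_T1=6 ✓
   7) CAS  T0:  M=7  r_T0=6 ✗
   8) LOAD T3:  M=7  r_T3=7
   9) CAS  T3:  M=8  r_T3=7 ✓
  10) LOAD T1:  M=8  r_T1=8
  11) CAS  T2:  M=8  r_T2=5 ✗
  12) CAS  T1:  M=9  r_T1=8 ✓
  13) LOAD T2:  M=9  r_T2=9
  14) CAS  T2:  M=10  r_T2=9 ✓
  15) LOAD T2:  M=10  r_T2=10
  16) CAS  T2:  M=11  r_T2=10 ✓
Log disagrees first at step 11.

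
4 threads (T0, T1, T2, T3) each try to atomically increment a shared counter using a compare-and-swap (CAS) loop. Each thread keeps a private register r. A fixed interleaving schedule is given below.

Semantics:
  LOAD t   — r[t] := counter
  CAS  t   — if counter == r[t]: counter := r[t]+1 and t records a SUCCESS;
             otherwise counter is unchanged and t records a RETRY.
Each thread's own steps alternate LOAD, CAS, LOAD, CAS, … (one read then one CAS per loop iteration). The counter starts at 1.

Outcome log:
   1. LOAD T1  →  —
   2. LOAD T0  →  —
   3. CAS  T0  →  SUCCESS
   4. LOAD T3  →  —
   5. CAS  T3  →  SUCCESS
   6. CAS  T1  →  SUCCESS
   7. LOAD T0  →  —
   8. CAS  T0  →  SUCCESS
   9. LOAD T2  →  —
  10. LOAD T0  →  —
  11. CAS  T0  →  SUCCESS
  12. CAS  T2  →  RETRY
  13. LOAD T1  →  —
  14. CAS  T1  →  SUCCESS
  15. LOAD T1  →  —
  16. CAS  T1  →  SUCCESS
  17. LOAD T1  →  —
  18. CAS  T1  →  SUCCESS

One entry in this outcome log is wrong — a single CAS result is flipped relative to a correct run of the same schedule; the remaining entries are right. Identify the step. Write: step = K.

Re-executing:
1. LOAD T1 → mem=1 r[T1]=1 [LOAD]
2. LOAD T0 → mem=1 r[T0]=1 [LOAD]
3. CAS T0 → mem=2 r[T0]=1 [OK]
4. LOAD T3 → mem=2 r[T3]=2 [LOAD]
5. CAS T3 → mem=3 r[T3]=2 [OK]
6. CAS T1 → mem=3 r[T1]=1 [RETRY]
7. LOAD T0 → mem=3 r[T0]=3 [LOAD]
8. CAS T0 → mem=4 r[T0]=3 [OK]
9. LOAD T2 → mem=4 r[T2]=4 [LOAD]
10. LOAD T0 → mem=4 r[T0]=4 [LOAD]
11. CAS T0 → mem=5 r[T0]=4 [OK]
12. CAS T2 → mem=5 r[T2]=4 [RETRY]
13. LOAD T1 → mem=5 r[T1]=5 [LOAD]
14. CAS T1 → mem=6 r[T1]=5 [OK]
15. LOAD T1 → mem=6 r[T1]=6 [LOAD]
16. CAS T1 → mem=7 r[T1]=6 [OK]
17. LOAD T1 → mem=7 r[T1]=7 [LOAD]
18. CAS T1 → mem=8 r[T1]=7 [OK]
Log disagrees first at step 6.

step = 6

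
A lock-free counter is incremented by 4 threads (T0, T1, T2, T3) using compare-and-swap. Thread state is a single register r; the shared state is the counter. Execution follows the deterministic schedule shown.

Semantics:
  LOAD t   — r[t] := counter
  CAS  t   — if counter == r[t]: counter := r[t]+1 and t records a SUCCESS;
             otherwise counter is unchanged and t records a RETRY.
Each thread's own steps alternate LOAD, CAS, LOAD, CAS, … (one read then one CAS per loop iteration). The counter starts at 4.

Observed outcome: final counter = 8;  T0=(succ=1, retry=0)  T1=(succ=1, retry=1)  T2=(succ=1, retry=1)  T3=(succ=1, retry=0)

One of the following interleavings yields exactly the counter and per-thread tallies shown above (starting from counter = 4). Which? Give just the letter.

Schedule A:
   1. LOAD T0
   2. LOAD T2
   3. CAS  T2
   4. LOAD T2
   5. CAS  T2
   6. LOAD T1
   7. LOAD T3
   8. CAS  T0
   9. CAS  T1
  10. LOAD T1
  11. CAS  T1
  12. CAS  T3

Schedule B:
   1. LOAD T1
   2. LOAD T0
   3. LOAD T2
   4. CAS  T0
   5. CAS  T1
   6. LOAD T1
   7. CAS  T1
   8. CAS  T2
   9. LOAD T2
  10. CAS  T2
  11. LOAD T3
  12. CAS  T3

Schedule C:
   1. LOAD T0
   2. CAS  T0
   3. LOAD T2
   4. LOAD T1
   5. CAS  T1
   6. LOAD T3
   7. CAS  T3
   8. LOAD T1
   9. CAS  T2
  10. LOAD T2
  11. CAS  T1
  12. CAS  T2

B

Run B:
[1] T1.load  rd  (counter 4, T1.r 4)
[2] T0.load  rd  (counter 4, T0.r 4)
[3] T2.load  rd  (counter 4, T2.r 4)
[4] T0.cas  hit  (counter 5, T0.r 4)
[5] T1.cas  miss  (counter 5, T1.r 4)
[6] T1.load  rd  (counter 5, T1.r 5)
[7] T1.cas  hit  (counter 6, T1.r 5)
[8] T2.cas  miss  (counter 6, T2.r 4)
[9] T2.load  rd  (counter 6, T2.r 6)
[10] T2.cas  hit  (counter 7, T2.r 6)
[11] T3.load  rd  (counter 7, T3.r 7)
[12] T3.cas  hit  (counter 8, T3.r 7)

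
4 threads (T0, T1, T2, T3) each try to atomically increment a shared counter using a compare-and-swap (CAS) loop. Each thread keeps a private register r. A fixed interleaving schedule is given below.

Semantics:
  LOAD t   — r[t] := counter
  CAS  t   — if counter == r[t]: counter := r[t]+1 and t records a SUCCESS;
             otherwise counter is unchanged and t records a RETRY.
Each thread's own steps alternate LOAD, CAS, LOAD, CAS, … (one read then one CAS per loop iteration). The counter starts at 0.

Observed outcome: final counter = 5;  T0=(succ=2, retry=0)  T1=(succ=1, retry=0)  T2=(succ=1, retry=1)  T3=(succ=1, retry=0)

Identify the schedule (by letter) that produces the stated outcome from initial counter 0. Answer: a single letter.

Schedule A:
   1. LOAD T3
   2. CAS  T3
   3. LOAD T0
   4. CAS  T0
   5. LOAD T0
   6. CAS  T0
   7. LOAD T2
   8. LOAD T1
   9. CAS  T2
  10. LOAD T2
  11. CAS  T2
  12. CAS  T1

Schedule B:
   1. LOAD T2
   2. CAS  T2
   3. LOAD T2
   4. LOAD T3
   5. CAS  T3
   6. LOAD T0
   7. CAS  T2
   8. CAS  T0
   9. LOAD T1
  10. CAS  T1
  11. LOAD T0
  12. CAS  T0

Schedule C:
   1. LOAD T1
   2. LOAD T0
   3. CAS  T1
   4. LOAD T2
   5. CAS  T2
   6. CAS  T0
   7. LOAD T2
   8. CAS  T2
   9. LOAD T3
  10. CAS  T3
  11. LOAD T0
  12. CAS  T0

Simulating candidate B:
#1 T2 reads 0
#2 T2 CAS(0→1) writes; counter now 1
#3 T2 reads 1
#4 T3 reads 1
#5 T3 CAS(1→2) writes; counter now 2
#6 T0 reads 2
#7 T2 CAS(1→2) fails; counter now 2
#8 T0 CAS(2→3) writes; counter now 3
#9 T1 reads 3
#10 T1 CAS(3→4) writes; counter now 4
#11 T0 reads 4
#12 T0 CAS(4→5) writes; counter now 5

B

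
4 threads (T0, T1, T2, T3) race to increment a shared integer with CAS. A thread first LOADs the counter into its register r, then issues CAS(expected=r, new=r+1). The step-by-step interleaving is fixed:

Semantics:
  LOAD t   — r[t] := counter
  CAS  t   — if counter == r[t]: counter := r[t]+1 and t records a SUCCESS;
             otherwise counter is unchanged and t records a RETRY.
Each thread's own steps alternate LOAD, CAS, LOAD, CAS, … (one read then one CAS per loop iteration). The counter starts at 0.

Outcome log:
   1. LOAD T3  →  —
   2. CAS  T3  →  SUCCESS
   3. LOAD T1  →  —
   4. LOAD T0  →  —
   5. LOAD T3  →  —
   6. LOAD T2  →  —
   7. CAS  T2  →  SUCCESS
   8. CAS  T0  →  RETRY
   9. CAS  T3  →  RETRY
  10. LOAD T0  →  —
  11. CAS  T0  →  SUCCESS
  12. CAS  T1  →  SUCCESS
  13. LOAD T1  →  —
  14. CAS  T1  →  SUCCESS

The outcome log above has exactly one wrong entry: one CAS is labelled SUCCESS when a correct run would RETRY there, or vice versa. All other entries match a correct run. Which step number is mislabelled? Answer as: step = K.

step = 12

Correct run:
#1 T3 reads 0
#2 T3 CAS(0→1) writes; counter now 1
#3 T1 reads 1
#4 T0 reads 1
#5 T3 reads 1
#6 T2 reads 1
#7 T2 CAS(1→2) writes; counter now 2
#8 T0 CAS(1→2) fails; counter now 2
#9 T3 CAS(1→2) fails; counter now 2
#10 T0 reads 2
#11 T0 CAS(2→3) writes; counter now 3
#12 T1 CAS(1→2) fails; counter now 3
#13 T1 reads 3
#14 T1 CAS(3→4) writes; counter now 4
Flip is step 12.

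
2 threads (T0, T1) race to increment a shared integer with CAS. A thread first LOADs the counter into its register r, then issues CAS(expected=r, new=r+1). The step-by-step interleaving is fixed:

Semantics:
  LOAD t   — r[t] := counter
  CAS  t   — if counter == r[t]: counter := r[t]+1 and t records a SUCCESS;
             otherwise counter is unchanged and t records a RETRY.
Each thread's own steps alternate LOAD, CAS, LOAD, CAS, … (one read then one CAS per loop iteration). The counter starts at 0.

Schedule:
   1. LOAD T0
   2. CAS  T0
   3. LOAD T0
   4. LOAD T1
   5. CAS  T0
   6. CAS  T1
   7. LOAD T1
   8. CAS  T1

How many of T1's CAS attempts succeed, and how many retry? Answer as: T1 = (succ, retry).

[1] T0.load  rd  (counter 0, T0.r 0)
[2] T0.cas  hit  (counter 1, T0.r 0)
[3] T0.load  rd  (counter 1, T0.r 1)
[4] T1.load  rd  (counter 1, T1.r 1)
[5] T0.cas  hit  (counter 2, T0.r 1)
[6] T1.cas  miss  (counter 2, T1.r 1)
[7] T1.load  rd  (counter 2, T1.r 2)
[8] T1.cas  hit  (counter 3, T1.r 2)

T1 = (1, 1)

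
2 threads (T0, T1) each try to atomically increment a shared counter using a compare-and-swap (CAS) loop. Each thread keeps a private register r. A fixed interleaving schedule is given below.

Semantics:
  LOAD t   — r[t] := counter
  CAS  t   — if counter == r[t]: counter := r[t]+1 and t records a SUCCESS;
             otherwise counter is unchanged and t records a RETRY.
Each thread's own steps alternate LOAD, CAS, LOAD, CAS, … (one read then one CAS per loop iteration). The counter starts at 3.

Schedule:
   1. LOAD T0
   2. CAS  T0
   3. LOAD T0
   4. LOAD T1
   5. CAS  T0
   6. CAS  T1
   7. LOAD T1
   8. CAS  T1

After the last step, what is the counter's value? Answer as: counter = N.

#1 T0 reads 3
#2 T0 CAS(3→4) writes; counter now 4
#3 T0 reads 4
#4 T1 reads 4
#5 T0 CAS(4→5) writes; counter now 5
#6 T1 CAS(4→5) fails; counter now 5
#7 T1 reads 5
#8 T1 CAS(5→6) writes; counter now 6

counter = 6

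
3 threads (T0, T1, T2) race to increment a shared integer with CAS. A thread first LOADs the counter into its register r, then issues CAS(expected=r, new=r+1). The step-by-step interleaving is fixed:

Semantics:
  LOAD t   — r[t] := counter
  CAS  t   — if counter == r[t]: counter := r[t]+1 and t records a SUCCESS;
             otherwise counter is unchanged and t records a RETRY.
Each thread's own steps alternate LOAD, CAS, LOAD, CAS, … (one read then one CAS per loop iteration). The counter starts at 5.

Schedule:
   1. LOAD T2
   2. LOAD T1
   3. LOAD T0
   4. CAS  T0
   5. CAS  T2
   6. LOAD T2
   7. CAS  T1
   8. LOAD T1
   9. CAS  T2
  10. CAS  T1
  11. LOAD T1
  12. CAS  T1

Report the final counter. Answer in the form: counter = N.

   1) LOAD T2:  M=5  r_T2=5
   2) LOAD T1:  M=5  r_T1=5
   3) LOAD T0:  M=5  r_T0=5
   4) CAS  T0:  M=6  r_T0=5 ✓
   5) CAS  T2:  M=6  r_T2=5 ✗
   6) LOAD T2:  M=6  r_T2=6
   7) CAS  T1:  M=6  r_T1=5 ✗
   8) LOAD T1:  M=6  r_T1=6
   9) CAS  T2:  M=7  r_T2=6 ✓
  10) CAS  T1:  M=7  r_T1=6 ✗
  11) LOAD T1:  M=7  r_T1=7
  12) CAS  T1:  M=8  r_T1=7 ✓

counter = 8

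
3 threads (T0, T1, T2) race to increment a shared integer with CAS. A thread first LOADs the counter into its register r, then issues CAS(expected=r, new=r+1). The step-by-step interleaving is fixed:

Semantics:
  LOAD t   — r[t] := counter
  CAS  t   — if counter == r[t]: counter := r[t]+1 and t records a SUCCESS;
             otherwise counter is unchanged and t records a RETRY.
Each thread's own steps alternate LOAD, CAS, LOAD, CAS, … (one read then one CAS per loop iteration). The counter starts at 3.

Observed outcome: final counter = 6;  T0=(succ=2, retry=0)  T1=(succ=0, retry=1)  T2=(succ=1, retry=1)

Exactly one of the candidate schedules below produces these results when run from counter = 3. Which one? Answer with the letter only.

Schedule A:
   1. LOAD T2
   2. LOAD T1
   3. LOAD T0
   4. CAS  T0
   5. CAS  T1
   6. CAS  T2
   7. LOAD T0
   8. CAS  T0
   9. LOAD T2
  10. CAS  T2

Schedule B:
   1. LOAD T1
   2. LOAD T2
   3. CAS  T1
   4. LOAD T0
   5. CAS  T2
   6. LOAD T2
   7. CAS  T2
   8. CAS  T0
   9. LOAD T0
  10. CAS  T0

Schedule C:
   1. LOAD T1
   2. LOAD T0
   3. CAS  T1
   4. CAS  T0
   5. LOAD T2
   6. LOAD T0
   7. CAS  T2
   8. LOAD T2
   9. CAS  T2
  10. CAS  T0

A

Run A:
#1 T2 reads 3
#2 T1 reads 3
#3 T0 reads 3
#4 T0 CAS(3→4) writes; counter now 4
#5 T1 CAS(3→4) fails; counter now 4
#6 T2 CAS(3→4) fails; counter now 4
#7 T0 reads 4
#8 T0 CAS(4→5) writes; counter now 5
#9 T2 reads 5
#10 T2 CAS(5→6) writes; counter now 6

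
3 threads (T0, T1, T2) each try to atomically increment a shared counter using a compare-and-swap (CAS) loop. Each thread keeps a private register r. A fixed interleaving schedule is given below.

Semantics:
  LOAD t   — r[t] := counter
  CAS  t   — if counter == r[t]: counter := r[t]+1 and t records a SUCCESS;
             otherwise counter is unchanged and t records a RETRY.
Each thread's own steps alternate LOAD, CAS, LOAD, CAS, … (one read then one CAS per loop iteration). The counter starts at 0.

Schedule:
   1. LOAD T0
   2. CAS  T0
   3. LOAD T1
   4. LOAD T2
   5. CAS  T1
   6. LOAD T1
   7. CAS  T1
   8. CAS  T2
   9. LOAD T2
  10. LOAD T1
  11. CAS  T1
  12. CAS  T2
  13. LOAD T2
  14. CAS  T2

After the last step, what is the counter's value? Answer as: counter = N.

1. LOAD T0 → mem=0 r[T0]=0 [LOAD]
2. CAS T0 → mem=1 r[T0]=0 [OK]
3. LOAD T1 → mem=1 r[T1]=1 [LOAD]
4. LOAD T2 → mem=1 r[T2]=1 [LOAD]
5. CAS T1 → mem=2 r[T1]=1 [OK]
6. LOAD T1 → mem=2 r[T1]=2 [LOAD]
7. CAS T1 → mem=3 r[T1]=2 [OK]
8. CAS T2 → mem=3 r[T2]=1 [RETRY]
9. LOAD T2 → mem=3 r[T2]=3 [LOAD]
10. LOAD T1 → mem=3 r[T1]=3 [LOAD]
11. CAS T1 → mem=4 r[T1]=3 [OK]
12. CAS T2 → mem=4 r[T2]=3 [RETRY]
13. LOAD T2 → mem=4 r[T2]=4 [LOAD]
14. CAS T2 → mem=5 r[T2]=4 [OK]

counter = 5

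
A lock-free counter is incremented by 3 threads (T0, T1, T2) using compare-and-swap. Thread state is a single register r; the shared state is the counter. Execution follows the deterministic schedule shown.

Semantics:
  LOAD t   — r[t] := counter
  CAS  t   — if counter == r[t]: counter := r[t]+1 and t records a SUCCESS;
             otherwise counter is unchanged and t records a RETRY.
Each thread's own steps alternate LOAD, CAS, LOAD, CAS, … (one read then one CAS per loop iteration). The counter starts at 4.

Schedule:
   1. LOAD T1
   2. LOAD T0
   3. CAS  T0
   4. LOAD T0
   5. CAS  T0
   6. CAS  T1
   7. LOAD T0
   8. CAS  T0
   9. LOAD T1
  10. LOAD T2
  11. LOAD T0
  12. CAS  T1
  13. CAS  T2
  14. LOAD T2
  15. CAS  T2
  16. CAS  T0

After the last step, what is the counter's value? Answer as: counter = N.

counter = 9

[1] T1.load  rd  (counter 4, T1.r 4)
[2] T0.load  rd  (counter 4, T0.r 4)
[3] T0.cas  hit  (counter 5, T0.r 4)
[4] T0.load  rd  (counter 5, T0.r 5)
[5] T0.cas  hit  (counter 6, T0.r 5)
[6] T1.cas  miss  (counter 6, T1.r 4)
[7] T0.load  rd  (counter 6, T0.r 6)
[8] T0.cas  hit  (counter 7, T0.r 6)
[9] T1.load  rd  (counter 7, T1.r 7)
[10] T2.load  rd  (counter 7, T2.r 7)
[11] T0.load  rd  (counter 7, T0.r 7)
[12] T1.cas  hit  (counter 8, T1.r 7)
[13] T2.cas  miss  (counter 8, T2.r 7)
[14] T2.load  rd  (counter 8, T2.r 8)
[15] T2.cas  hit  (counter 9, T2.r 8)
[16] T0.cas  miss  (counter 9, T0.r 7)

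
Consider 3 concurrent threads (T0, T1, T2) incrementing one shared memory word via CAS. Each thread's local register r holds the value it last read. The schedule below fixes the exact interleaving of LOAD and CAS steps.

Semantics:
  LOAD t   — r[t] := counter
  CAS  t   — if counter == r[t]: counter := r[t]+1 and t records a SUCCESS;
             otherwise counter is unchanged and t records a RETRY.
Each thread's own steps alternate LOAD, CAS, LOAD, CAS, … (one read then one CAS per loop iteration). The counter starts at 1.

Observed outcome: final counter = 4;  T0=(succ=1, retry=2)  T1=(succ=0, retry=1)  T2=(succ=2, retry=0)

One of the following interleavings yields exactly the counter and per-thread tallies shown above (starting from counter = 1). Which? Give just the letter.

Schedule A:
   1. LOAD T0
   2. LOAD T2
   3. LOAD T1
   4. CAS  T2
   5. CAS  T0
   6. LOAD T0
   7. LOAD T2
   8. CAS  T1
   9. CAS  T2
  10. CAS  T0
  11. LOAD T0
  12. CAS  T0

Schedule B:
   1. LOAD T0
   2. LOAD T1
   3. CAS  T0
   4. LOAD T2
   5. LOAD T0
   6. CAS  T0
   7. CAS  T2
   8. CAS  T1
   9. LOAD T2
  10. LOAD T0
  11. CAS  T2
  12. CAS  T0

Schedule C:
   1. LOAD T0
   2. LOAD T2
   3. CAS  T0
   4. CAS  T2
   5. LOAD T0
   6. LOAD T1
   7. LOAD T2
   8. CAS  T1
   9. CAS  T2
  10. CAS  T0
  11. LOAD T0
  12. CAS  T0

A

Simulating candidate A:
[1] T0.load  rd  (counter 1, T0.r 1)
[2] T2.load  rd  (counter 1, T2.r 1)
[3] T1.load  rd  (counter 1, T1.r 1)
[4] T2.cas  hit  (counter 2, T2.r 1)
[5] T0.cas  miss  (counter 2, T0.r 1)
[6] T0.load  rd  (counter 2, T0.r 2)
[7] T2.load  rd  (counter 2, T2.r 2)
[8] T1.cas  miss  (counter 2, T1.r 1)
[9] T2.cas  hit  (counter 3, T2.r 2)
[10] T0.cas  miss  (counter 3, T0.r 2)
[11] T0.load  rd  (counter 3, T0.r 3)
[12] T0.cas  hit  (counter 4, T0.r 3)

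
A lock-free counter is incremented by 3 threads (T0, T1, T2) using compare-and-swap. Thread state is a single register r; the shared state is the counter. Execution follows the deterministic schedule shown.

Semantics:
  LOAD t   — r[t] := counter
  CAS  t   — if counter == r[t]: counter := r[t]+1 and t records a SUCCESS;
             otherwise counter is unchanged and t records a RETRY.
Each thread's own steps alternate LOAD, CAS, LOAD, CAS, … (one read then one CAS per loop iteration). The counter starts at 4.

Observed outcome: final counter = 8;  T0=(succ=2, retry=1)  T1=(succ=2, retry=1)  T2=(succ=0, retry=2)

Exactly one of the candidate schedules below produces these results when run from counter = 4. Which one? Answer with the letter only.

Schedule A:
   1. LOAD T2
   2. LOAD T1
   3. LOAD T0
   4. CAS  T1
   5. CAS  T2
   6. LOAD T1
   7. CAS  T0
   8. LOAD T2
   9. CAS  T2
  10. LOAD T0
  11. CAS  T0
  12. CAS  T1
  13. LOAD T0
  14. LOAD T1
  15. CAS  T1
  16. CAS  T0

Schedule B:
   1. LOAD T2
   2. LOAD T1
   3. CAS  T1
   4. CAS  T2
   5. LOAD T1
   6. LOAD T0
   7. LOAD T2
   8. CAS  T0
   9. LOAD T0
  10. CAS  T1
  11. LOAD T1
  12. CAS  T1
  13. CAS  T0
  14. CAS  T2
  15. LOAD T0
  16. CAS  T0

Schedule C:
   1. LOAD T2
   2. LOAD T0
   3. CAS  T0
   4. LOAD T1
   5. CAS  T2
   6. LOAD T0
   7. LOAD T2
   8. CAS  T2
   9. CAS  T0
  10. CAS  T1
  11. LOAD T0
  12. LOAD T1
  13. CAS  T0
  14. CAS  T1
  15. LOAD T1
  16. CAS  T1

Run B:
T2 LOAD — after: cnt=4, r=4 — load
T1 LOAD — after: cnt=4, r=4 — load
T1 CAS — after: cnt=5, r=4 — ok
T2 CAS — after: cnt=5, r=4 — retry
T1 LOAD — after: cnt=5, r=5 — load
T0 LOAD — after: cnt=5, r=5 — load
T2 LOAD — after: cnt=5, r=5 — load
T0 CAS — after: cnt=6, r=5 — ok
T0 LOAD — after: cnt=6, r=6 — load
T1 CAS — after: cnt=6, r=5 — retry
T1 LOAD — after: cnt=6, r=6 — load
T1 CAS — after: cnt=7, r=6 — ok
T0 CAS — after: cnt=7, r=6 — retry
T2 CAS — after: cnt=7, r=5 — retry
T0 LOAD — after: cnt=7, r=7 — load
T0 CAS — after: cnt=8, r=7 — ok

B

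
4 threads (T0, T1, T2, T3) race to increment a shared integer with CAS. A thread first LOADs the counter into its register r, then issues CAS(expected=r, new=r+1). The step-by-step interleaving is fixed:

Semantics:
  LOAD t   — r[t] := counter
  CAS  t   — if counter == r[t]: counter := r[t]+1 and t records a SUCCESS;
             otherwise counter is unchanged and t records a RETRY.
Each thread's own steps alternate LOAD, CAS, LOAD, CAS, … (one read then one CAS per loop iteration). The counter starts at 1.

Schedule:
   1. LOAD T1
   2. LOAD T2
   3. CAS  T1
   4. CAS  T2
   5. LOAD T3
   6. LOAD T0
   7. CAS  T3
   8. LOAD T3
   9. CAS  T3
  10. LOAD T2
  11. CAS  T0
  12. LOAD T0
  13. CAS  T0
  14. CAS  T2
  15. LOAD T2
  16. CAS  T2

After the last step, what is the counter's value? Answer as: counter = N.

counter = 6

#1 T1 reads 1
#2 T2 reads 1
#3 T1 CAS(1→2) writes; counter now 2
#4 T2 CAS(1→2) fails; counter now 2
#5 T3 reads 2
#6 T0 reads 2
#7 T3 CAS(2→3) writes; counter now 3
#8 T3 reads 3
#9 T3 CAS(3→4) writes; counter now 4
#10 T2 reads 4
#11 T0 CAS(2→3) fails; counter now 4
#12 T0 reads 4
#13 T0 CAS(4→5) writes; counter now 5
#14 T2 CAS(4→5) fails; counter now 5
#15 T2 reads 5
#16 T2 CAS(5→6) writes; counter now 6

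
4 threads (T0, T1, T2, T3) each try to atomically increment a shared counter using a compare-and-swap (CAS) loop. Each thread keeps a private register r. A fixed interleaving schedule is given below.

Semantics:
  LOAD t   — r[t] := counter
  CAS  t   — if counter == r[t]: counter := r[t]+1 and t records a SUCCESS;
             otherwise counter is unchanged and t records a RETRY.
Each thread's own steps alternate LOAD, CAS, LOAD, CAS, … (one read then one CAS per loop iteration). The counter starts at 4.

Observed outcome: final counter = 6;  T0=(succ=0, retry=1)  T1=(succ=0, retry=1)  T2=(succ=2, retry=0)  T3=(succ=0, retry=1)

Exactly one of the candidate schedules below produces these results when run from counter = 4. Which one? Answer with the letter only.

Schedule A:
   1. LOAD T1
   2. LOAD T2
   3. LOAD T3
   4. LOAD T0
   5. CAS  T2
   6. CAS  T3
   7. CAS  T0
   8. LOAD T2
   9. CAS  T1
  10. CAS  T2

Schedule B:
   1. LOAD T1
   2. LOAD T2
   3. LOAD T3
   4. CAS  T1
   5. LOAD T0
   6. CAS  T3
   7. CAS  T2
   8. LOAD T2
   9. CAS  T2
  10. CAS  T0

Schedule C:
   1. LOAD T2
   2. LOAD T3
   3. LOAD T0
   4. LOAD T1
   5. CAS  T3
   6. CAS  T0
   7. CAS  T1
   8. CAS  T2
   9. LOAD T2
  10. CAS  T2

Simulating candidate A:
1. LOAD T1 → mem=4 r[T1]=4 [LOAD]
2. LOAD T2 → mem=4 r[T2]=4 [LOAD]
3. LOAD T3 → mem=4 r[T3]=4 [LOAD]
4. LOAD T0 → mem=4 r[T0]=4 [LOAD]
5. CAS T2 → mem=5 r[T2]=4 [OK]
6. CAS T3 → mem=5 r[T3]=4 [RETRY]
7. CAS T0 → mem=5 r[T0]=4 [RETRY]
8. LOAD T2 → mem=5 r[T2]=5 [LOAD]
9. CAS T1 → mem=5 r[T1]=4 [RETRY]
10. CAS T2 → mem=6 r[T2]=5 [OK]

A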